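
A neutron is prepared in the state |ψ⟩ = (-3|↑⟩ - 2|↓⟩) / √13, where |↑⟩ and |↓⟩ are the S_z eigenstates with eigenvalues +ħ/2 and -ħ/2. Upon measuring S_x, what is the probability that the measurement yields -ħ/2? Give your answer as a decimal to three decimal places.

0.038

|-x⟩ = (|↑⟩ - |↓⟩)/√2, so ⟨-x|ψ⟩ = (-1) / (√2·√13).
P = |-1|² / 26 = 1/26.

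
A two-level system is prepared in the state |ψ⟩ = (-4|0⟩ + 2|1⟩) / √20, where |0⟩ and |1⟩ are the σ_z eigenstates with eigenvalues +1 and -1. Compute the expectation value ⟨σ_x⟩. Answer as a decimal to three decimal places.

-0.800

⟨σ_x⟩ = 2 Re(a* b)/(|a|²+|b|²) with a = -4, b = 2.
a* b = -8, so ⟨σ_x⟩ = -16/20.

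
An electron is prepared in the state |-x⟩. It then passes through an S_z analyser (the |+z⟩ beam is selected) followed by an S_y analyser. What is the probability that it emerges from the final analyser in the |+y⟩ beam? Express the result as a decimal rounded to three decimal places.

0.250

First analyser (S_z): from |-x⟩, P(|+z⟩) = 1/2.
After stage 1 the state is |+z⟩; P(|+y⟩) = |⟨+y|+z⟩|² = 1/2.
Joint probability = 1/2 × 1/2 = 0.250.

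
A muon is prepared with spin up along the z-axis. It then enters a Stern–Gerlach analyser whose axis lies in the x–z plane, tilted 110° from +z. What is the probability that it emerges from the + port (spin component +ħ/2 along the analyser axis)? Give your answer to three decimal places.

0.329

For spin-½, the probability of finding spin-up along an axis at angle θ to the initial spin direction is cos²(θ/2); spin-down is sin²(θ/2).
θ = 110°, so P = cos²(55°) ≈ 0.329.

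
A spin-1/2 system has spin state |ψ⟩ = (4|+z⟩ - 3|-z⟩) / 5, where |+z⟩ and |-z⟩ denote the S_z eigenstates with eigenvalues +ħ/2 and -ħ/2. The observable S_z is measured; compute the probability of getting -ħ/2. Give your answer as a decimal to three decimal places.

0.360

The -ħ/2 outcome corresponds to |-z⟩. Its amplitude in |ψ⟩ is -3/5.
P = |-3|² / 25 = 9/25.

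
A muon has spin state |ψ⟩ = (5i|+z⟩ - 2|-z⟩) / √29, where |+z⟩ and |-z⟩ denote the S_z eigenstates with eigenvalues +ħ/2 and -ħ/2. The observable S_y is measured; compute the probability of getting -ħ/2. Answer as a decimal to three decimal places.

0.155

|-y⟩ = (|+z⟩ - i|-z⟩)/√2, so ⟨-y|ψ⟩ = (3i) / (√2·√29).
P = |3i|² / 58 = 9/58.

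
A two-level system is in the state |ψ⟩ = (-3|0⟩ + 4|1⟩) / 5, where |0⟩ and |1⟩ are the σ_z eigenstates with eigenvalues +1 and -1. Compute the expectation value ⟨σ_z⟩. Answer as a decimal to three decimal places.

-0.280

⟨σ_z⟩ = |a|² - |b|² divided by |a|²+|b|², with a, b the |0⟩, |1⟩ amplitudes.
= (9 - 16)/25 = -7/25.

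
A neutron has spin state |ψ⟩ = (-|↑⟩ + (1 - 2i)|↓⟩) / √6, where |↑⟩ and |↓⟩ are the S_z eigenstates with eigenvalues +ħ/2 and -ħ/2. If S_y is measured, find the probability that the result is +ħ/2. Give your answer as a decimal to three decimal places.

0.833

|+y⟩ = (|↑⟩ + i|↓⟩)/√2, so ⟨+y|ψ⟩ = (-3 - i) / (√2·√6).
P = |-3 - i|² / 12 = 10/12.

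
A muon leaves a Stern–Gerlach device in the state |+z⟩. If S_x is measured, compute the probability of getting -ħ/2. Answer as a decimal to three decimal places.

In the S_z basis, |+z⟩ = |+z⟩ and |-x⟩ = (|+z⟩ - |-z⟩)/√2.
|⟨-x|+z⟩|² = 1/2.

0.500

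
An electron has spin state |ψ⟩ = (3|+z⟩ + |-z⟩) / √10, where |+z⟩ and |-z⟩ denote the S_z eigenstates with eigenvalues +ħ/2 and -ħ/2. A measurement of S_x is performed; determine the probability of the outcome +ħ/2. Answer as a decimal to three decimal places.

0.800

|+x⟩ = (|+z⟩ + |-z⟩)/√2, so ⟨+x|ψ⟩ = (4) / (√2·√10).
P = |4|² / 20 = 16/20.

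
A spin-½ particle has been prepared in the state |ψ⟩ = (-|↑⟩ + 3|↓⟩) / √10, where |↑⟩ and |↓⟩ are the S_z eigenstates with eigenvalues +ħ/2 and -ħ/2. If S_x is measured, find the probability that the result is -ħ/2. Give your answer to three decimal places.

0.800

|-x⟩ = (|↑⟩ - |↓⟩)/√2, so ⟨-x|ψ⟩ = (-4) / (√2·√10).
P = |-4|² / 20 = 16/20.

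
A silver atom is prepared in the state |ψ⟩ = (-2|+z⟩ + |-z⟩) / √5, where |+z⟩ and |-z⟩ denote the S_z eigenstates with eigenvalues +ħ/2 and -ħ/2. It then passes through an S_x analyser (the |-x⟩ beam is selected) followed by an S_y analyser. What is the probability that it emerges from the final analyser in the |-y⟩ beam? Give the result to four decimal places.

First analyser (S_x): P(|-x⟩) = |⟨-x|ψ⟩|² = 9/10.
After stage 1 the state is |-x⟩; P(|-y⟩) = |⟨-y|-x⟩|² = 1/2.
Joint probability = 9/10 × 1/2 = 0.4500.

0.4500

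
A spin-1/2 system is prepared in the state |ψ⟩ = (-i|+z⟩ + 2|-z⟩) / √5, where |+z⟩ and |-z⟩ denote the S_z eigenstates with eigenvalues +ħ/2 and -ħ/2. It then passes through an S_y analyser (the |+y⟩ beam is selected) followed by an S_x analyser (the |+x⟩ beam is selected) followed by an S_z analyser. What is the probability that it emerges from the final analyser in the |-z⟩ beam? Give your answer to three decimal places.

0.225

First analyser (S_y): P(|+y⟩) = |⟨+y|ψ⟩|² = 9/10.
After stage 1 the state is |+y⟩; P(|+x⟩) = |⟨+x|+y⟩|² = 1/2.
After stage 2 the state is |+x⟩; P(|-z⟩) = |⟨-z|+x⟩|² = 1/2.
Joint probability = 9/10 × 1/2 × 1/2 = 0.225.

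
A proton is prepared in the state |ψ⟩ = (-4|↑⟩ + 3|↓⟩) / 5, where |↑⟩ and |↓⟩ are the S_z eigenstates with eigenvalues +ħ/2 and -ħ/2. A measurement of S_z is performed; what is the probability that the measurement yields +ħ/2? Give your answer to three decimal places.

0.640

The +ħ/2 outcome corresponds to |↑⟩. Its amplitude in |ψ⟩ is -4/5.
P = |-4|² / 25 = 16/25.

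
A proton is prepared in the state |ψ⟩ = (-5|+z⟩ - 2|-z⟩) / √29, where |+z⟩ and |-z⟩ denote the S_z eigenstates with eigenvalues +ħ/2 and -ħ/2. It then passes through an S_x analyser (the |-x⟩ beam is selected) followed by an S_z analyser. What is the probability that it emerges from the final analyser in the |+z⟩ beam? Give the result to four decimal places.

0.0776

First analyser (S_x): P(|-x⟩) = |⟨-x|ψ⟩|² = 9/58.
After stage 1 the state is |-x⟩; P(|+z⟩) = |⟨+z|-x⟩|² = 1/2.
Joint probability = 9/58 × 1/2 = 0.0776.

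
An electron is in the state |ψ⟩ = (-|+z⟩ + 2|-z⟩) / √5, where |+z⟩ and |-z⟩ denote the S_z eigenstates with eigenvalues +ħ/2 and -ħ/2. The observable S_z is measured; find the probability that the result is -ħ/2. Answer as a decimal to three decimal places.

The -ħ/2 outcome corresponds to |-z⟩. Its amplitude in |ψ⟩ is 2/√5.
P = |2|² / 5 = 4/5.

0.800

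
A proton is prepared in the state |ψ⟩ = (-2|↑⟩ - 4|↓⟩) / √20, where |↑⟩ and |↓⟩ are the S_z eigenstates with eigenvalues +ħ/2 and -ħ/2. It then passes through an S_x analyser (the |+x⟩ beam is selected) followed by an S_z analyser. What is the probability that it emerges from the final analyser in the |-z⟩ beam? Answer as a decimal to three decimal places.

0.450

First analyser (S_x): P(|+x⟩) = |⟨+x|ψ⟩|² = 36/40.
After stage 1 the state is |+x⟩; P(|-z⟩) = |⟨-z|+x⟩|² = 1/2.
Joint probability = 36/40 × 1/2 = 0.450.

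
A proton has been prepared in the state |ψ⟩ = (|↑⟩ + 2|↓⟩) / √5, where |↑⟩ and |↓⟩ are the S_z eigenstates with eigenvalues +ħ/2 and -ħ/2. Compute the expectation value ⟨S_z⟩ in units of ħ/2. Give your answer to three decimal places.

-0.600

⟨σ_z⟩ = |a|² - |b|² divided by |a|²+|b|², with a, b the |↑⟩, |↓⟩ amplitudes.
= (1 - 4)/5 = -3/5.
⟨S_z⟩ = (ħ/2)·⟨σ_z⟩.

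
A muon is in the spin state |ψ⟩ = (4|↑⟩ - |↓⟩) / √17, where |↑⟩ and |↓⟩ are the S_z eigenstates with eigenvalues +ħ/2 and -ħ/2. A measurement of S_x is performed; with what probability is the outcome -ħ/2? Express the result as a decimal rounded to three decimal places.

|-x⟩ = (|↑⟩ - |↓⟩)/√2, so ⟨-x|ψ⟩ = (5) / (√2·√17).
P = |5|² / 34 = 25/34.

0.735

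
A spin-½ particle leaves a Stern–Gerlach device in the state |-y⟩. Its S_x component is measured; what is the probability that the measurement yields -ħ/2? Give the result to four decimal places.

In the S_z basis, |-y⟩ = (|↑⟩ - i|↓⟩)/√2 and |-x⟩ = (|↑⟩ - |↓⟩)/√2.
|⟨-x|-y⟩|² = 1/2.

0.5000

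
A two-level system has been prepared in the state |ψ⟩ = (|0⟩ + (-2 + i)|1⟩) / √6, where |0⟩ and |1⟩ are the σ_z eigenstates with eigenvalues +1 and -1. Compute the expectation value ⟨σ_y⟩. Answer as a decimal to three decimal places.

0.333

⟨σ_y⟩ = 2 Im(a* b)/(|a|²+|b|²) with a = 1, b = (-2 + i).
a* b = (-2 + i), so ⟨σ_y⟩ = 2/6.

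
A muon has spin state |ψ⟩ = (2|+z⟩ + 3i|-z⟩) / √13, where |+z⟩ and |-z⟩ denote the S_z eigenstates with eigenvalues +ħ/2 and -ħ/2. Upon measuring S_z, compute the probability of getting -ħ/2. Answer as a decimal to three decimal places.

The -ħ/2 outcome corresponds to |-z⟩. Its amplitude in |ψ⟩ is 3i/√13.
P = |3i|² / 13 = 9/13.

0.692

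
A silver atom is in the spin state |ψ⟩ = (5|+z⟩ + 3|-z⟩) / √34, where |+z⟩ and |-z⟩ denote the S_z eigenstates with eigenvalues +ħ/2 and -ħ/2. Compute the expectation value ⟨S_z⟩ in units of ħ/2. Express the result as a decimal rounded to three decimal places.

0.471

⟨σ_z⟩ = |a|² - |b|² divided by |a|²+|b|², with a, b the |+z⟩, |-z⟩ amplitudes.
= (25 - 9)/34 = 16/34.
⟨S_z⟩ = (ħ/2)·⟨σ_z⟩.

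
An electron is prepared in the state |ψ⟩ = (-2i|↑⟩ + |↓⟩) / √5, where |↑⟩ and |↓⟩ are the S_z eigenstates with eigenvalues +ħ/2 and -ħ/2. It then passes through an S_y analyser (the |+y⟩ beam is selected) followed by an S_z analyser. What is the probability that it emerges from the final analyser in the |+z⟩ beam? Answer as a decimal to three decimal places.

0.450

First analyser (S_y): P(|+y⟩) = |⟨+y|ψ⟩|² = 9/10.
After stage 1 the state is |+y⟩; P(|+z⟩) = |⟨+z|+y⟩|² = 1/2.
Joint probability = 9/10 × 1/2 = 0.450.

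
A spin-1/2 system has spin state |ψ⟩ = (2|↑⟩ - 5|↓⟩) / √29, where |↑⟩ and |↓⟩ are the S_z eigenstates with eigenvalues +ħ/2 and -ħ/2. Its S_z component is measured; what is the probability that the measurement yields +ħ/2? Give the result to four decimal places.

0.1379

The +ħ/2 outcome corresponds to |↑⟩. Its amplitude in |ψ⟩ is 2/√29.
P = |2|² / 29 = 4/29.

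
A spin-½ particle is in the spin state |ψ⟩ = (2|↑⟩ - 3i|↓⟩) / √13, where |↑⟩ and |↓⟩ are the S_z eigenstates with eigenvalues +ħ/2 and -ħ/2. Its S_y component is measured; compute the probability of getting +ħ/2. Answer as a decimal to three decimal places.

0.038

|+y⟩ = (|↑⟩ + i|↓⟩)/√2, so ⟨+y|ψ⟩ = (-1) / (√2·√13).
P = |-1|² / 26 = 1/26.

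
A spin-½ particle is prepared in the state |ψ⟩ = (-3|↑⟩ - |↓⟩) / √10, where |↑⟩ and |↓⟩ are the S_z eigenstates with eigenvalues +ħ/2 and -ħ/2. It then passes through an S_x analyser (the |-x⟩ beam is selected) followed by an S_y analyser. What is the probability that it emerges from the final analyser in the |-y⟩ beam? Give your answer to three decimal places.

First analyser (S_x): P(|-x⟩) = |⟨-x|ψ⟩|² = 4/20.
After stage 1 the state is |-x⟩; P(|-y⟩) = |⟨-y|-x⟩|² = 1/2.
Joint probability = 4/20 × 1/2 = 0.100.

0.100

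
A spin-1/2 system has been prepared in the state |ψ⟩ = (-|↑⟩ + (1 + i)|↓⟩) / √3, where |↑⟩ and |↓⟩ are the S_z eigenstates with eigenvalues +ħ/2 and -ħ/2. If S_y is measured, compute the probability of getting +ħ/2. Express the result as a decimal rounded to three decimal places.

0.167

|+y⟩ = (|↑⟩ + i|↓⟩)/√2, so ⟨+y|ψ⟩ = (-i) / (√2·√3).
P = |-i|² / 6 = 1/6.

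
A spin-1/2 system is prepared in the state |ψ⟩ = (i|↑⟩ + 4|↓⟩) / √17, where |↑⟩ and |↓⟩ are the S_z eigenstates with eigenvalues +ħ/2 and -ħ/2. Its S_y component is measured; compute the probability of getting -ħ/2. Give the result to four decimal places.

|-y⟩ = (|↑⟩ - i|↓⟩)/√2, so ⟨-y|ψ⟩ = (5i) / (√2·√17).
P = |5i|² / 34 = 25/34.

0.7353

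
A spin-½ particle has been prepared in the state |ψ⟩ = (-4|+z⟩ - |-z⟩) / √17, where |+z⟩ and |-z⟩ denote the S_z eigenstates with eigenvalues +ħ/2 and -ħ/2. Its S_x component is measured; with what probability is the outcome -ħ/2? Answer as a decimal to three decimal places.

0.265

|-x⟩ = (|+z⟩ - |-z⟩)/√2, so ⟨-x|ψ⟩ = (-3) / (√2·√17).
P = |-3|² / 34 = 9/34.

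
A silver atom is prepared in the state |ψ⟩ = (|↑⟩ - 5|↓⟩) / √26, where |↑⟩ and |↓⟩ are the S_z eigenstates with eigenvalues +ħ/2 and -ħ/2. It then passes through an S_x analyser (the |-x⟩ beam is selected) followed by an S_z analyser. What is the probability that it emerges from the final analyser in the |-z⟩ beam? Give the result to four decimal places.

First analyser (S_x): P(|-x⟩) = |⟨-x|ψ⟩|² = 36/52.
After stage 1 the state is |-x⟩; P(|-z⟩) = |⟨-z|-x⟩|² = 1/2.
Joint probability = 36/52 × 1/2 = 0.3462.

0.3462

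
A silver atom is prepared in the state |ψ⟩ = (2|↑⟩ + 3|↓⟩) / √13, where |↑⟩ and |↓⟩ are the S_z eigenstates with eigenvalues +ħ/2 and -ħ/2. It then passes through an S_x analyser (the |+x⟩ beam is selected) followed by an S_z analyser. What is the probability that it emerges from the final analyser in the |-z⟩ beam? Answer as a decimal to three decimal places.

First analyser (S_x): P(|+x⟩) = |⟨+x|ψ⟩|² = 25/26.
After stage 1 the state is |+x⟩; P(|-z⟩) = |⟨-z|+x⟩|² = 1/2.
Joint probability = 25/26 × 1/2 = 0.481.

0.481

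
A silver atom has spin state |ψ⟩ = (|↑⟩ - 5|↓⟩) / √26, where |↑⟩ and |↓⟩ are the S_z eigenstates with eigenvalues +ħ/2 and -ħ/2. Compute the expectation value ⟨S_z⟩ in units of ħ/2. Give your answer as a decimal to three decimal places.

-0.923

⟨σ_z⟩ = |a|² - |b|² divided by |a|²+|b|², with a, b the |↑⟩, |↓⟩ amplitudes.
= (1 - 25)/26 = -24/26.
⟨S_z⟩ = (ħ/2)·⟨σ_z⟩.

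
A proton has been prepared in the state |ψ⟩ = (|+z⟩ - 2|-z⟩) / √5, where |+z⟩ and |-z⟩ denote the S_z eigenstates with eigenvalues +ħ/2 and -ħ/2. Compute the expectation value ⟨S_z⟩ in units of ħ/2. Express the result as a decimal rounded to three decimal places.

⟨σ_z⟩ = |a|² - |b|² divided by |a|²+|b|², with a, b the |+z⟩, |-z⟩ amplitudes.
= (1 - 4)/5 = -3/5.
⟨S_z⟩ = (ħ/2)·⟨σ_z⟩.

-0.600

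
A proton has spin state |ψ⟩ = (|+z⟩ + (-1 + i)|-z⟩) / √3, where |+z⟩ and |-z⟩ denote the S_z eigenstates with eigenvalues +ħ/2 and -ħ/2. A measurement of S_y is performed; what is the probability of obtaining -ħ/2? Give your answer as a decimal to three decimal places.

0.167

|-y⟩ = (|+z⟩ - i|-z⟩)/√2, so ⟨-y|ψ⟩ = (-i) / (√2·√3).
P = |-i|² / 6 = 1/6.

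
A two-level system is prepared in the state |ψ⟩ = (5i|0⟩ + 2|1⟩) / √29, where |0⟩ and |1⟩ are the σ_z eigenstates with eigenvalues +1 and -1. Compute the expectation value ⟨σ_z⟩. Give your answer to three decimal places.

0.724

⟨σ_z⟩ = |a|² - |b|² divided by |a|²+|b|², with a, b the |0⟩, |1⟩ amplitudes.
= (25 - 4)/29 = 21/29.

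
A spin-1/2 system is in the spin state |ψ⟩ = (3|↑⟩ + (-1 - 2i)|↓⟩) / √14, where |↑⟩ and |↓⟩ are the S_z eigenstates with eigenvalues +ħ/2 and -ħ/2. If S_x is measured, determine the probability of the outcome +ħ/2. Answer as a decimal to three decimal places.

|+x⟩ = (|↑⟩ + |↓⟩)/√2, so ⟨+x|ψ⟩ = (2 - 2i) / (√2·√14).
P = |2 - 2i|² / 28 = 8/28.

0.286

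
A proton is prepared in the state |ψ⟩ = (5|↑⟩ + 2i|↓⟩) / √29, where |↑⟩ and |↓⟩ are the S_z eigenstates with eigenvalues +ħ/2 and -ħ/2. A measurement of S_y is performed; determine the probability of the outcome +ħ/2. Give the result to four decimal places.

|+y⟩ = (|↑⟩ + i|↓⟩)/√2, so ⟨+y|ψ⟩ = (7) / (√2·√29).
P = |7|² / 58 = 49/58.

0.8448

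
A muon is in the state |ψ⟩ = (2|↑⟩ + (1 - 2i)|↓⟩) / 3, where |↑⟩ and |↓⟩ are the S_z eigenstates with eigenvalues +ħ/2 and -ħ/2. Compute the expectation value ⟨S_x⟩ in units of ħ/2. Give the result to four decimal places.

0.4444

⟨σ_x⟩ = 2 Re(a* b)/(|a|²+|b|²) with a = 2, b = (1 - 2i).
a* b = (2 - 4i), so ⟨σ_x⟩ = 4/9.
⟨S_x⟩ = (ħ/2)·⟨σ_x⟩.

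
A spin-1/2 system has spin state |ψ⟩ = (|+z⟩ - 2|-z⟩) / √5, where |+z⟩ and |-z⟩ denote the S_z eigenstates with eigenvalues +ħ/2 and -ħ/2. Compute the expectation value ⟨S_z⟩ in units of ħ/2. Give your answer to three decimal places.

-0.600

⟨σ_z⟩ = |a|² - |b|² divided by |a|²+|b|², with a, b the |+z⟩, |-z⟩ amplitudes.
= (1 - 4)/5 = -3/5.
⟨S_z⟩ = (ħ/2)·⟨σ_z⟩.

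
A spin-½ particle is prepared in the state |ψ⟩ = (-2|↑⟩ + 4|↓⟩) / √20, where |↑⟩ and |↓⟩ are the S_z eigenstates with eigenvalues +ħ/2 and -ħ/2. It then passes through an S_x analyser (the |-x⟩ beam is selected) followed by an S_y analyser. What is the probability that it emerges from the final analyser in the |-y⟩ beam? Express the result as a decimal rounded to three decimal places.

First analyser (S_x): P(|-x⟩) = |⟨-x|ψ⟩|² = 36/40.
After stage 1 the state is |-x⟩; P(|-y⟩) = |⟨-y|-x⟩|² = 1/2.
Joint probability = 36/40 × 1/2 = 0.450.

0.450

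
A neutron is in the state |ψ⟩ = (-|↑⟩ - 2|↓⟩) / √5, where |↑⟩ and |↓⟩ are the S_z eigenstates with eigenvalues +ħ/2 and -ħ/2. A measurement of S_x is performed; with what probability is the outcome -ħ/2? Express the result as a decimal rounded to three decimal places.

|-x⟩ = (|↑⟩ - |↓⟩)/√2, so ⟨-x|ψ⟩ = (1) / (√2·√5).
P = |1|² / 10 = 1/10.

0.100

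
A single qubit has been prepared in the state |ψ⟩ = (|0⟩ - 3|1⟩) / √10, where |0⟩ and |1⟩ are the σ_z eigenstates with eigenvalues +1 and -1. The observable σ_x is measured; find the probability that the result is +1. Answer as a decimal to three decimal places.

0.200

|+x⟩ = (|0⟩ + |1⟩)/√2, so ⟨+x|ψ⟩ = (-2) / (√2·√10).
P = |-2|² / 20 = 4/20.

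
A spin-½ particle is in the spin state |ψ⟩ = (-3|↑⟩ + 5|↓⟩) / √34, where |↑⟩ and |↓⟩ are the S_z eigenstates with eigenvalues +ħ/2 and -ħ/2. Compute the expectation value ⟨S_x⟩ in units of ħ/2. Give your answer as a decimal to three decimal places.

-0.882

⟨σ_x⟩ = 2 Re(a* b)/(|a|²+|b|²) with a = -3, b = 5.
a* b = -15, so ⟨σ_x⟩ = -30/34.
⟨S_x⟩ = (ħ/2)·⟨σ_x⟩.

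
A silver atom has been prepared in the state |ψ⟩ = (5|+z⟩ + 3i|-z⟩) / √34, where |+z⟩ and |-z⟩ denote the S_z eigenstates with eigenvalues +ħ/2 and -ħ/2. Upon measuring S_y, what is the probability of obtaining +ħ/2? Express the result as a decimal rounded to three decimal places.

0.941

|+y⟩ = (|+z⟩ + i|-z⟩)/√2, so ⟨+y|ψ⟩ = (8) / (√2·√34).
P = |8|² / 68 = 64/68.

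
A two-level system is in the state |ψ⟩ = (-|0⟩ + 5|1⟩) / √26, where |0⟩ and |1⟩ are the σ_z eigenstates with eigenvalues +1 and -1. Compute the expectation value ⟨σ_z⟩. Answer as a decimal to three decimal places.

-0.923

⟨σ_z⟩ = |a|² - |b|² divided by |a|²+|b|², with a, b the |0⟩, |1⟩ amplitudes.
= (1 - 25)/26 = -24/26.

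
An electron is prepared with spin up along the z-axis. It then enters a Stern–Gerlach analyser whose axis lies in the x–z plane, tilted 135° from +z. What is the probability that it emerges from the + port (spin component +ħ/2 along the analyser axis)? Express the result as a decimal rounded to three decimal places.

0.146

For spin-½, the probability of finding spin-up along an axis at angle θ to the initial spin direction is cos²(θ/2); spin-down is sin²(θ/2).
θ = 135°, so P = cos²(67.5°) ≈ 0.146.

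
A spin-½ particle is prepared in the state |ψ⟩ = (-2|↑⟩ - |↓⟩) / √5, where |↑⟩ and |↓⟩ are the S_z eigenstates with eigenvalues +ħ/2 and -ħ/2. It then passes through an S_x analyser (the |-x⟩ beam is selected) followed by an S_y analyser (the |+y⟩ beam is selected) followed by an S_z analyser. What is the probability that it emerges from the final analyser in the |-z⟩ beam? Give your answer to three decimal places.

First analyser (S_x): P(|-x⟩) = |⟨-x|ψ⟩|² = 1/10.
After stage 1 the state is |-x⟩; P(|+y⟩) = |⟨+y|-x⟩|² = 1/2.
After stage 2 the state is |+y⟩; P(|-z⟩) = |⟨-z|+y⟩|² = 1/2.
Joint probability = 1/10 × 1/2 × 1/2 = 0.025.

0.025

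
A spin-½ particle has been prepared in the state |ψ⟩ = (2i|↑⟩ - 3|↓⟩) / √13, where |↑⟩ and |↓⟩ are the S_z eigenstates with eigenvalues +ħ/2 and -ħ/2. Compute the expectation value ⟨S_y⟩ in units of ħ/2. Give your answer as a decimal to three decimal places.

0.923

⟨σ_y⟩ = 2 Im(a* b)/(|a|²+|b|²) with a = 2i, b = -3.
a* b = 6i, so ⟨σ_y⟩ = 12/13.
⟨S_y⟩ = (ħ/2)·⟨σ_y⟩.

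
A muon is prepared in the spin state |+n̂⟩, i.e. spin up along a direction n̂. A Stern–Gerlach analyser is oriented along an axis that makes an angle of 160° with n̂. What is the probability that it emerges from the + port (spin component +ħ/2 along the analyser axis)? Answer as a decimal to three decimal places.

For spin-½, the probability of finding spin-up along an axis at angle θ to the initial spin direction is cos²(θ/2); spin-down is sin²(θ/2).
θ = 160°, so P = cos²(80°) ≈ 0.030.

0.030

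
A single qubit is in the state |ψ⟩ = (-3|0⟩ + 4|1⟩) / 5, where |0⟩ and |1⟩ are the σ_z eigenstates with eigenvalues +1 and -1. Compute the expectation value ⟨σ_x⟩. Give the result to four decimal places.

⟨σ_x⟩ = 2 Re(a* b)/(|a|²+|b|²) with a = -3, b = 4.
a* b = -12, so ⟨σ_x⟩ = -24/25.

-0.9600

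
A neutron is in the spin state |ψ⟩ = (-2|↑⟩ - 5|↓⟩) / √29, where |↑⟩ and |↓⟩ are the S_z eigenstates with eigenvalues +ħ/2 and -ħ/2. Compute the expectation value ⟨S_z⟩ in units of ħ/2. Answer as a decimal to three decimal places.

-0.724

⟨σ_z⟩ = |a|² - |b|² divided by |a|²+|b|², with a, b the |↑⟩, |↓⟩ amplitudes.
= (4 - 25)/29 = -21/29.
⟨S_z⟩ = (ħ/2)·⟨σ_z⟩.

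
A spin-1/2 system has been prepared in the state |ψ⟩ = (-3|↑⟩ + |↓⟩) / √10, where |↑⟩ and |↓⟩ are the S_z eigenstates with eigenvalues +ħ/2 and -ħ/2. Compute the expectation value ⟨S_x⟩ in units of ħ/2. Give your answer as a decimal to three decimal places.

⟨σ_x⟩ = 2 Re(a* b)/(|a|²+|b|²) with a = -3, b = 1.
a* b = -3, so ⟨σ_x⟩ = -6/10.
⟨S_x⟩ = (ħ/2)·⟨σ_x⟩.

-0.600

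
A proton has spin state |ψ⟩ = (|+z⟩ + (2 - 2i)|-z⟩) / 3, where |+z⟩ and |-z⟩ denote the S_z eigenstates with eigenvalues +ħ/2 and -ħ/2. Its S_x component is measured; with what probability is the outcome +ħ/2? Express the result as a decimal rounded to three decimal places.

|+x⟩ = (|+z⟩ + |-z⟩)/√2, so ⟨+x|ψ⟩ = (3 - 2i) / (√2·3).
P = |3 - 2i|² / 18 = 13/18.

0.722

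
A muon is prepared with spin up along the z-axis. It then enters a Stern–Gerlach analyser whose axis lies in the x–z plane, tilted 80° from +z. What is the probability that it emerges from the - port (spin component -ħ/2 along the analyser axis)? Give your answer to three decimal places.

For spin-½, the probability of finding spin-up along an axis at angle θ to the initial spin direction is cos²(θ/2); spin-down is sin²(θ/2).
θ = 80°, so P = sin²(40°) ≈ 0.413.

0.413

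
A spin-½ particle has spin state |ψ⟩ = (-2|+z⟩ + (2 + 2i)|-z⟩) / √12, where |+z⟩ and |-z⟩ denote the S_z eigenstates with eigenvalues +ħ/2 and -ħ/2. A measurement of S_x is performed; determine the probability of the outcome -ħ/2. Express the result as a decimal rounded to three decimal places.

|-x⟩ = (|+z⟩ - |-z⟩)/√2, so ⟨-x|ψ⟩ = (-4 - 2i) / (√2·√12).
P = |-4 - 2i|² / 24 = 20/24.

0.833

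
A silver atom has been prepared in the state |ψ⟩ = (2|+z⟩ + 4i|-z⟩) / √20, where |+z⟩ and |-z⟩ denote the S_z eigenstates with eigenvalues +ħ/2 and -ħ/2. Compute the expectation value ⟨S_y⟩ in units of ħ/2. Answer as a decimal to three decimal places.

0.800

⟨σ_y⟩ = 2 Im(a* b)/(|a|²+|b|²) with a = 2, b = 4i.
a* b = 8i, so ⟨σ_y⟩ = 16/20.
⟨S_y⟩ = (ħ/2)·⟨σ_y⟩.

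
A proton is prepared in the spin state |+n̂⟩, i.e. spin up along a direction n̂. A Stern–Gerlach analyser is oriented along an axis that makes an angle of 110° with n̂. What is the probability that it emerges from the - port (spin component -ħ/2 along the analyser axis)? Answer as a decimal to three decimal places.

For spin-½, the probability of finding spin-up along an axis at angle θ to the initial spin direction is cos²(θ/2); spin-down is sin²(θ/2).
θ = 110°, so P = sin²(55°) ≈ 0.671.

0.671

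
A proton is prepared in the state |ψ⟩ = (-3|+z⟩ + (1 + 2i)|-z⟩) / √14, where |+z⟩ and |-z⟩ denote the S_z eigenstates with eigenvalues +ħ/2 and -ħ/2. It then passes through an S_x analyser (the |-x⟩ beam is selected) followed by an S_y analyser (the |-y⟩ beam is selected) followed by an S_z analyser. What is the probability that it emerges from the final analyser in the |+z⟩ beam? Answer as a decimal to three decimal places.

0.179

First analyser (S_x): P(|-x⟩) = |⟨-x|ψ⟩|² = 20/28.
After stage 1 the state is |-x⟩; P(|-y⟩) = |⟨-y|-x⟩|² = 1/2.
After stage 2 the state is |-y⟩; P(|+z⟩) = |⟨+z|-y⟩|² = 1/2.
Joint probability = 20/28 × 1/2 × 1/2 = 0.179.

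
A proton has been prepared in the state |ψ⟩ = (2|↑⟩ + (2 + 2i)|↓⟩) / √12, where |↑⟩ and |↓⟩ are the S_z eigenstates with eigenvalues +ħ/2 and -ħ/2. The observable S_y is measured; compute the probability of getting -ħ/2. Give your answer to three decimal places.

|-y⟩ = (|↑⟩ - i|↓⟩)/√2, so ⟨-y|ψ⟩ = (2i) / (√2·√12).
P = |2i|² / 24 = 4/24.

0.167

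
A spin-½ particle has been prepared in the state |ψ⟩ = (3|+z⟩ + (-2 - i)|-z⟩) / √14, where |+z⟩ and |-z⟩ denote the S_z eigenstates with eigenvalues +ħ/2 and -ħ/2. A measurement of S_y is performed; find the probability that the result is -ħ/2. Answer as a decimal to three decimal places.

0.714

|-y⟩ = (|+z⟩ - i|-z⟩)/√2, so ⟨-y|ψ⟩ = (4 - 2i) / (√2·√14).
P = |4 - 2i|² / 28 = 20/28.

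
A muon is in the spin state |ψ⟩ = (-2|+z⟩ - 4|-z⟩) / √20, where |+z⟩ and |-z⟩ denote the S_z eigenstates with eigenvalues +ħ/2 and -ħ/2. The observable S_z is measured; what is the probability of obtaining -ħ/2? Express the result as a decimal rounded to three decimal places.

The -ħ/2 outcome corresponds to |-z⟩. Its amplitude in |ψ⟩ is -4/√20.
P = |-4|² / 20 = 16/20.

0.800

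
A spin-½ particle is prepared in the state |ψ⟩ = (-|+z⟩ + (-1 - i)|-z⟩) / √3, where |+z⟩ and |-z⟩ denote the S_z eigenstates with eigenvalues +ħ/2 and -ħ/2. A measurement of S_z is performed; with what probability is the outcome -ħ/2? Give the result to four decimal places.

0.6667

The -ħ/2 outcome corresponds to |-z⟩. Its amplitude in |ψ⟩ is (-1 - i)/√3.
P = |-1 - i|² / 3 = 2/3.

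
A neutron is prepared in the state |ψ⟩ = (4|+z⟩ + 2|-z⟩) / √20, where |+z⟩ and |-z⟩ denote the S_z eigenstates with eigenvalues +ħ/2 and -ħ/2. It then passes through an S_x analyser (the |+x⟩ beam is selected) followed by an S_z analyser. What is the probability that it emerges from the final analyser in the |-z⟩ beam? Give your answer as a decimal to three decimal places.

0.450

First analyser (S_x): P(|+x⟩) = |⟨+x|ψ⟩|² = 36/40.
After stage 1 the state is |+x⟩; P(|-z⟩) = |⟨-z|+x⟩|² = 1/2.
Joint probability = 36/40 × 1/2 = 0.450.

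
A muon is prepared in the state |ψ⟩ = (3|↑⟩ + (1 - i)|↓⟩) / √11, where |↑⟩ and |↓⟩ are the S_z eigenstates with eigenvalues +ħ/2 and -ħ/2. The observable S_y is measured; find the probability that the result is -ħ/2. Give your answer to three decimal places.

0.773

|-y⟩ = (|↑⟩ - i|↓⟩)/√2, so ⟨-y|ψ⟩ = (4 + i) / (√2·√11).
P = |4 + i|² / 22 = 17/22.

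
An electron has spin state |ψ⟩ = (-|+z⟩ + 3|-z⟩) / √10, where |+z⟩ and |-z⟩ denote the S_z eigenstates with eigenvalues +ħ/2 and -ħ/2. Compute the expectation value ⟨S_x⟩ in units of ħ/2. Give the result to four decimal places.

⟨σ_x⟩ = 2 Re(a* b)/(|a|²+|b|²) with a = -1, b = 3.
a* b = -3, so ⟨σ_x⟩ = -6/10.
⟨S_x⟩ = (ħ/2)·⟨σ_x⟩.

-0.6000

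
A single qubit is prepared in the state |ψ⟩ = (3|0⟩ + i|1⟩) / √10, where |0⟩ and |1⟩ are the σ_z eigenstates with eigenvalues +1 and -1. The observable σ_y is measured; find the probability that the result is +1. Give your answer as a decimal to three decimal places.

|+y⟩ = (|0⟩ + i|1⟩)/√2, so ⟨+y|ψ⟩ = (4) / (√2·√10).
P = |4|² / 20 = 16/20.

0.800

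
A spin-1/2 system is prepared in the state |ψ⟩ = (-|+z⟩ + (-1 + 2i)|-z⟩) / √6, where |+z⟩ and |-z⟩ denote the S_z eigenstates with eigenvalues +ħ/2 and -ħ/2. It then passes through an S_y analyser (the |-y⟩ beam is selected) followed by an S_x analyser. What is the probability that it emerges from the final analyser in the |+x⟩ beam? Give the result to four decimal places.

First analyser (S_y): P(|-y⟩) = |⟨-y|ψ⟩|² = 10/12.
After stage 1 the state is |-y⟩; P(|+x⟩) = |⟨+x|-y⟩|² = 1/2.
Joint probability = 10/12 × 1/2 = 0.4167.

0.4167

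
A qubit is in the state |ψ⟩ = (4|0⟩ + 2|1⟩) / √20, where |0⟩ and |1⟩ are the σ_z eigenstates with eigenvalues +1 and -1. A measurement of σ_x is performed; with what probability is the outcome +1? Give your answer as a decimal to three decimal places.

0.900

|+x⟩ = (|0⟩ + |1⟩)/√2, so ⟨+x|ψ⟩ = (6) / (√2·√20).
P = |6|² / 40 = 36/40.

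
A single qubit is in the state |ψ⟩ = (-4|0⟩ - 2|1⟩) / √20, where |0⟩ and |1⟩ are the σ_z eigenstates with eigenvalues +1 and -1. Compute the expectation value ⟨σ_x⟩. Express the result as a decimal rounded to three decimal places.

⟨σ_x⟩ = 2 Re(a* b)/(|a|²+|b|²) with a = -4, b = -2.
a* b = 8, so ⟨σ_x⟩ = 16/20.

0.800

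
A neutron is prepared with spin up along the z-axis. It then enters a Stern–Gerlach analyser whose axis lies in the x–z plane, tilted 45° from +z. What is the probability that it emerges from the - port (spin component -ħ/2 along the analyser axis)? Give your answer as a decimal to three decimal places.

0.146

For spin-½, the probability of finding spin-up along an axis at angle θ to the initial spin direction is cos²(θ/2); spin-down is sin²(θ/2).
θ = 45°, so P = sin²(22.5°) ≈ 0.146.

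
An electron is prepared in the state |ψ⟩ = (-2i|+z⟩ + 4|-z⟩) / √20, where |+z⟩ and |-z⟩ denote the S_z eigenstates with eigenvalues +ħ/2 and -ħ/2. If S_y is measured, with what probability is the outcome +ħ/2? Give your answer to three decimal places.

0.900

|+y⟩ = (|+z⟩ + i|-z⟩)/√2, so ⟨+y|ψ⟩ = (-6i) / (√2·√20).
P = |-6i|² / 40 = 36/40.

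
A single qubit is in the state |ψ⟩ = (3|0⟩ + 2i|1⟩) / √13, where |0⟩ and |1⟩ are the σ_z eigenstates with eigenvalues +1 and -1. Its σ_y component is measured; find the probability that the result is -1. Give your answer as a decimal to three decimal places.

|-y⟩ = (|0⟩ - i|1⟩)/√2, so ⟨-y|ψ⟩ = (1) / (√2·√13).
P = |1|² / 26 = 1/26.

0.038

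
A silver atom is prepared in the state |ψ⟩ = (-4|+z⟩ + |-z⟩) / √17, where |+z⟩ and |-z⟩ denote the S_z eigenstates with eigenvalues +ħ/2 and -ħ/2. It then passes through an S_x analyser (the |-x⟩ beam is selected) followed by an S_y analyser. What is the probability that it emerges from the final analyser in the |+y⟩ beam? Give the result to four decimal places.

0.3676

First analyser (S_x): P(|-x⟩) = |⟨-x|ψ⟩|² = 25/34.
After stage 1 the state is |-x⟩; P(|+y⟩) = |⟨+y|-x⟩|² = 1/2.
Joint probability = 25/34 × 1/2 = 0.3676.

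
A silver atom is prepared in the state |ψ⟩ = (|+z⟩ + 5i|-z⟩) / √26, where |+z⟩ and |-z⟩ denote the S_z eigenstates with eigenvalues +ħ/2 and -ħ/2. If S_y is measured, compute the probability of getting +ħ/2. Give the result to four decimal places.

|+y⟩ = (|+z⟩ + i|-z⟩)/√2, so ⟨+y|ψ⟩ = (6) / (√2·√26).
P = |6|² / 52 = 36/52.

0.6923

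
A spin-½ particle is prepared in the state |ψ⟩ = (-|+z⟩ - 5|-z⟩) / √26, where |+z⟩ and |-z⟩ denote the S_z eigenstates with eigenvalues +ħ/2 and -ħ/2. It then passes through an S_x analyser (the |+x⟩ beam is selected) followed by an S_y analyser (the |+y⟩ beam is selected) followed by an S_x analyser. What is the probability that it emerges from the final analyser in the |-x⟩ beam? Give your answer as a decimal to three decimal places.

First analyser (S_x): P(|+x⟩) = |⟨+x|ψ⟩|² = 36/52.
After stage 1 the state is |+x⟩; P(|+y⟩) = |⟨+y|+x⟩|² = 1/2.
After stage 2 the state is |+y⟩; P(|-x⟩) = |⟨-x|+y⟩|² = 1/2.
Joint probability = 36/52 × 1/2 × 1/2 = 0.173.

0.173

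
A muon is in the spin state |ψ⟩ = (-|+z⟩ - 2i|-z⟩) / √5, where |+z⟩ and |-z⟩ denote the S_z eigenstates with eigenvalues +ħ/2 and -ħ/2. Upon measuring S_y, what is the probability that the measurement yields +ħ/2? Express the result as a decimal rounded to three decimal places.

0.900

|+y⟩ = (|+z⟩ + i|-z⟩)/√2, so ⟨+y|ψ⟩ = (-3) / (√2·√5).
P = |-3|² / 10 = 9/10.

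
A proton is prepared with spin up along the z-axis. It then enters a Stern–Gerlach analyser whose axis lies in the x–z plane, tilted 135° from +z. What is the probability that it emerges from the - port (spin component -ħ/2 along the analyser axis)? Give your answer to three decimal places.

For spin-½, the probability of finding spin-up along an axis at angle θ to the initial spin direction is cos²(θ/2); spin-down is sin²(θ/2).
θ = 135°, so P = sin²(67.5°) ≈ 0.854.

0.854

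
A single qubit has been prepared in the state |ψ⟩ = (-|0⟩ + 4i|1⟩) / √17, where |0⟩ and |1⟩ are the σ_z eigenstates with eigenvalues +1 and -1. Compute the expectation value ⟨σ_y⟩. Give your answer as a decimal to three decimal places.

⟨σ_y⟩ = 2 Im(a* b)/(|a|²+|b|²) with a = -1, b = 4i.
a* b = -4i, so ⟨σ_y⟩ = -8/17.

-0.471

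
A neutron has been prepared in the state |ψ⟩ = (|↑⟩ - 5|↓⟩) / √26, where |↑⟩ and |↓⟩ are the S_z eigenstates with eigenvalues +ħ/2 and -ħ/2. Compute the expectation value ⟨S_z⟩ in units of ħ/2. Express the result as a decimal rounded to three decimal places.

⟨σ_z⟩ = |a|² - |b|² divided by |a|²+|b|², with a, b the |↑⟩, |↓⟩ amplitudes.
= (1 - 25)/26 = -24/26.
⟨S_z⟩ = (ħ/2)·⟨σ_z⟩.

-0.923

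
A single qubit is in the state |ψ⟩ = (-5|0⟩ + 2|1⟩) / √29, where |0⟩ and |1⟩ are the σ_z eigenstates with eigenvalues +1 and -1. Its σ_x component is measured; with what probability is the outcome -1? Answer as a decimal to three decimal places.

0.845

|-x⟩ = (|0⟩ - |1⟩)/√2, so ⟨-x|ψ⟩ = (-7) / (√2·√29).
P = |-7|² / 58 = 49/58.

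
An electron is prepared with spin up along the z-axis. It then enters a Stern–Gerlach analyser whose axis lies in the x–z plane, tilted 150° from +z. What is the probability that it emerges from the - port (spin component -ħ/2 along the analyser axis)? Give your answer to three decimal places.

For spin-½, the probability of finding spin-up along an axis at angle θ to the initial spin direction is cos²(θ/2); spin-down is sin²(θ/2).
θ = 150°, so P = sin²(75°) ≈ 0.933.

0.933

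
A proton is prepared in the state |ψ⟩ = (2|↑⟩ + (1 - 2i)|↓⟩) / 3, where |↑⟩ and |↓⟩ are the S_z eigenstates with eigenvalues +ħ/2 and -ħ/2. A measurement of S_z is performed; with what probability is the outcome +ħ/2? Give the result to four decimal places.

The +ħ/2 outcome corresponds to |↑⟩. Its amplitude in |ψ⟩ is 2/3.
P = |2|² / 9 = 4/9.

0.4444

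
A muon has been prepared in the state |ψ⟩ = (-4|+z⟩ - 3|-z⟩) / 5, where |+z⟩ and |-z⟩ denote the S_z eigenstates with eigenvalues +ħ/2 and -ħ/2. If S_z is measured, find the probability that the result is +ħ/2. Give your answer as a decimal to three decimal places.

0.640

The +ħ/2 outcome corresponds to |+z⟩. Its amplitude in |ψ⟩ is -4/5.
P = |-4|² / 25 = 16/25.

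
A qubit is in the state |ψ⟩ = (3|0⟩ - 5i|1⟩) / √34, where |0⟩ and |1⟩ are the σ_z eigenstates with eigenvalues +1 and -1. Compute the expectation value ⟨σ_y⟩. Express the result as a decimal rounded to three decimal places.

-0.882

⟨σ_y⟩ = 2 Im(a* b)/(|a|²+|b|²) with a = 3, b = -5i.
a* b = -15i, so ⟨σ_y⟩ = -30/34.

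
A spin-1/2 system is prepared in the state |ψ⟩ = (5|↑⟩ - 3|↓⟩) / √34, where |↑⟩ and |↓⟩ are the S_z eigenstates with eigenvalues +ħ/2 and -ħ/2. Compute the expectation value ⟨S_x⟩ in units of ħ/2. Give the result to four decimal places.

⟨σ_x⟩ = 2 Re(a* b)/(|a|²+|b|²) with a = 5, b = -3.
a* b = -15, so ⟨σ_x⟩ = -30/34.
⟨S_x⟩ = (ħ/2)·⟨σ_x⟩.

-0.8824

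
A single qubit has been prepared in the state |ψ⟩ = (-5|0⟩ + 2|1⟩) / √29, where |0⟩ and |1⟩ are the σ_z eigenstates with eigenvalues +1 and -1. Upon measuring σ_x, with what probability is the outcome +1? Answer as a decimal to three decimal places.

0.155

|+x⟩ = (|0⟩ + |1⟩)/√2, so ⟨+x|ψ⟩ = (-3) / (√2·√29).
P = |-3|² / 58 = 9/58.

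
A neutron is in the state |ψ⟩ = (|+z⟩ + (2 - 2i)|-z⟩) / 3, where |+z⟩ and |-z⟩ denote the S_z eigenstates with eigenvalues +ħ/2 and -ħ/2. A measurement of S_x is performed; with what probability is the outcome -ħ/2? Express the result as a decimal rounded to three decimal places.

0.278

|-x⟩ = (|+z⟩ - |-z⟩)/√2, so ⟨-x|ψ⟩ = (-1 + 2i) / (√2·3).
P = |-1 + 2i|² / 18 = 5/18.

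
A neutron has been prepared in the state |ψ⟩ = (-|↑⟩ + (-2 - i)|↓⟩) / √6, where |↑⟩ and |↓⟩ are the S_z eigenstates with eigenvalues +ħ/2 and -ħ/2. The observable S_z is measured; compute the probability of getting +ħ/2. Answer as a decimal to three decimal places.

0.167

The +ħ/2 outcome corresponds to |↑⟩. Its amplitude in |ψ⟩ is -1/√6.
P = |-1|² / 6 = 1/6.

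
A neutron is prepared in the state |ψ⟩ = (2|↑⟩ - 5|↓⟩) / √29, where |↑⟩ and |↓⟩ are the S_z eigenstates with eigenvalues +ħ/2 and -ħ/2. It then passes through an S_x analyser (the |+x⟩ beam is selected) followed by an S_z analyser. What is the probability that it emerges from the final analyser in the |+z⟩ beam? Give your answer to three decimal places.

0.078

First analyser (S_x): P(|+x⟩) = |⟨+x|ψ⟩|² = 9/58.
After stage 1 the state is |+x⟩; P(|+z⟩) = |⟨+z|+x⟩|² = 1/2.
Joint probability = 9/58 × 1/2 = 0.078.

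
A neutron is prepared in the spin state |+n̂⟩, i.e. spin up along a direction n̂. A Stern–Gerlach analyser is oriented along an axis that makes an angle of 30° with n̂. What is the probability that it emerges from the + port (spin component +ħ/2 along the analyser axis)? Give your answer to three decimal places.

For spin-½, the probability of finding spin-up along an axis at angle θ to the initial spin direction is cos²(θ/2); spin-down is sin²(θ/2).
θ = 30°, so P = cos²(15°) ≈ 0.933.

0.933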